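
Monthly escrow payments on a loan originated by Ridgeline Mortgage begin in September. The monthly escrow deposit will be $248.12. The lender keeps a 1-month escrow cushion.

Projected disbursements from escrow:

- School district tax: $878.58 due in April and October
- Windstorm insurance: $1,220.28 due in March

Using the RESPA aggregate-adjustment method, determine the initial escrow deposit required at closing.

$1,240.60

Cushion = 1 × $248.12 = $248.12
Trial balance (start $0, +$248.12 each month, − disbursements):
  Sep: +$248.12 → $248.12
  Oct: +$248.12 − $878.58 → -$382.34
  Nov: +$248.12 → -$134.22
  Dec: +$248.12 → $113.90
  Jan: +$248.12 → $362.02
  Feb: +$248.12 → $610.14
  Mar: +$248.12 − $1,220.28 → -$362.02
  Apr: +$248.12 − $878.58 → -$992.48
  May: +$248.12 → -$744.36
  Jun: +$248.12 → -$496.24
  Jul: +$248.12 → -$248.12
  Aug: +$248.12 → $0.00
Lowest trial balance = -$992.48 (Apr)
Initial deposit = cushion − low point = $248.12 − (-$992.48) = $1,240.60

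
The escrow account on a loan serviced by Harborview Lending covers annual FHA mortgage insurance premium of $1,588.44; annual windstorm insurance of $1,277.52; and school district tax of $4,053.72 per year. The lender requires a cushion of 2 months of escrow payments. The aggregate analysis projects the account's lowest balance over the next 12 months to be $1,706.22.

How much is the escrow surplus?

FHA mortgage insurance premium: $1,588.44
Windstorm insurance: $1,277.52
School district tax: $4,053.72
Combined annual = $1,588.44 + $1,277.52 + $4,053.72 = $6,919.68
Monthly = $6,919.68 ÷ 12 = $576.64
Cushion = 2 × $576.64 = $1,153.28
Surplus = $1,706.22 − $1,153.28 = $552.94

$552.94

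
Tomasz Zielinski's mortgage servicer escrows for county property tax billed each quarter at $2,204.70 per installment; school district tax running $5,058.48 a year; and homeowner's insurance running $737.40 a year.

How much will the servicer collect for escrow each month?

County property tax = $2,204.70 × 4 = $8,818.80 per year
School district tax = $5,058.48 per year
Homeowner's insurance = $737.40 per year
Annual escrow total = $8,818.80 + $5,058.48 + $737.40 = $14,614.68
Base monthly escrow = $14,614.68 ÷ 12 = $1,217.89

$1,217.89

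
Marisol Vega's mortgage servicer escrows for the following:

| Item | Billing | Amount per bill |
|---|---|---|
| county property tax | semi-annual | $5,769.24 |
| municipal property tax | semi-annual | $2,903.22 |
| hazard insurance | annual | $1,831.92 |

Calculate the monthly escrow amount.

$1,598.07

County property tax: $5,769.24 × 2 = $11,538.48 annually
Municipal property tax: $2,903.22 × 2 = $5,806.44 annually
Hazard insurance: $1,831.92 annually
Total per year = $11,538.48 + $5,806.44 + $1,831.92 = $19,176.84
Monthly = $19,176.84 / 12 = $1,598.07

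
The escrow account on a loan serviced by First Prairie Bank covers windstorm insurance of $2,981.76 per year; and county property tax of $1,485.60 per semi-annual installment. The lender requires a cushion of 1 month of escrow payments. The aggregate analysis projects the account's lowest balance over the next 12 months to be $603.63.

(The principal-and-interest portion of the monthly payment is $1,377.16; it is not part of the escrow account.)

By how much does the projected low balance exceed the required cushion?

$107.55

Windstorm insurance — $2,981.76/yr
County property tax — $1,485.60 × 2 = $2,971.20/yr
Annual escrow total = $2,981.76 + $2,971.20 = $5,952.96
Monthly = $5,952.96 ÷ 12 = $496.08
Required reserve = 1 × $496.08 = $496.08
Excess over cushion: $603.63 − $496.08 = $107.55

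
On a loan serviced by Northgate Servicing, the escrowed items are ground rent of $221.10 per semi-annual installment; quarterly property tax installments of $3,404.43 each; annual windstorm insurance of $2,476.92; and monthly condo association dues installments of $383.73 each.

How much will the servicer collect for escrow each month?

Ground rent: $221.10 × 2 = $442.20 per year
Property tax: $3,404.43 × 4 = $13,617.72 per year
Windstorm insurance: $2,476.92 per year
Condo association dues: $383.73 × 12 = $4,604.76 per year
Yearly total = $442.20 + $13,617.72 + $2,476.92 + $4,604.76 = $21,141.60
Per month = $21,141.60 ÷ 12 = $1,761.80

$1,761.80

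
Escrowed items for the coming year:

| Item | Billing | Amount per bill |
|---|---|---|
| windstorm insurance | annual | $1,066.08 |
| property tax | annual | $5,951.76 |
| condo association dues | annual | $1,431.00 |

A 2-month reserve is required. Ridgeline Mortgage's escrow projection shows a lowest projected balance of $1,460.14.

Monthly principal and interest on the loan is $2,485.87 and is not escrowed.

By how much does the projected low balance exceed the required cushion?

Windstorm insurance: $1,066.08
Property tax: $5,951.76
Condo association dues: $1,431.00
Combined annual = $1,066.08 + $5,951.76 + $1,431.00 = $8,448.84
Base monthly escrow = $8,448.84 ÷ 12 = $704.07
Cushion = 2 × $704.07 = $1,408.14
Surplus = $1,460.14 − $1,408.14 = $52.00

$52.00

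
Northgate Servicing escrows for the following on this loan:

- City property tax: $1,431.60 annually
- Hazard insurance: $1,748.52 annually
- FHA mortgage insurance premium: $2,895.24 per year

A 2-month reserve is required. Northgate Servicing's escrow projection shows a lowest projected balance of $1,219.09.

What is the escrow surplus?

City property tax — $1,431.60
Hazard insurance — $1,748.52
FHA mortgage insurance premium — $2,895.24
Total per year = $1,431.60 + $1,748.52 + $2,895.24 = $6,075.36
Monthly escrow = $6,075.36 / 12 = $506.28
Required reserve = 2 × $506.28 = $1,012.56
Surplus = $1,219.09 − $1,012.56 = $206.53

$206.53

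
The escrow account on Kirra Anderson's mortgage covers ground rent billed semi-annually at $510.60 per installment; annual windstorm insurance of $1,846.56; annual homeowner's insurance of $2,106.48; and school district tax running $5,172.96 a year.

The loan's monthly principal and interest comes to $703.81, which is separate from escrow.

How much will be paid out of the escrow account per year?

Ground rent = $510.60 × 2 = $1,021.20 annually
Windstorm insurance = $1,846.56 annually
Homeowner's insurance = $2,106.48 annually
School district tax = $5,172.96 annually
Yearly total = $10,147.20

$10,147.20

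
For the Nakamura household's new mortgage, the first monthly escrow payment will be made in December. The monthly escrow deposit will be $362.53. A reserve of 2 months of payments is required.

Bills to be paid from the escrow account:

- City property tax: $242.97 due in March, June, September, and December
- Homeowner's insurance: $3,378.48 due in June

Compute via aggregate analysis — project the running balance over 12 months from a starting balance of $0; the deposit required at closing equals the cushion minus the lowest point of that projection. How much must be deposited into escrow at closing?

Cushion = 2 × $362.53 = $725.06
Trial balance (start $0, +$362.53 each month, − disbursements):
  Dec: +$362.53 − $242.97 → $119.56
  Jan: +$362.53 → $482.09
  Feb: +$362.53 → $844.62
  Mar: +$362.53 − $242.97 → $964.18
  Apr: +$362.53 → $1,326.71
  May: +$362.53 → $1,689.24
  Jun: +$362.53 − $3,621.45 → -$1,569.68
  Jul: +$362.53 → -$1,207.15
  Aug: +$362.53 → -$844.62
  Sep: +$362.53 − $242.97 → -$725.06
  Oct: +$362.53 → -$362.53
  Nov: +$362.53 → $0.00
Lowest trial balance = -$1,569.68 (Jun)
Initial deposit = cushion − low point = $725.06 − (-$1,569.68) = $2,294.74

$2,294.74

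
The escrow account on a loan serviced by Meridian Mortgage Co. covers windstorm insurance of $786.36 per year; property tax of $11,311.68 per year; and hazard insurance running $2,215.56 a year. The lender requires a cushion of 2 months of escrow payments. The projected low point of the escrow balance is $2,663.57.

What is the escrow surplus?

$277.97

Windstorm insurance = $786.36 per year
Property tax = $11,311.68 per year
Hazard insurance = $2,215.56 per year
Annual escrow total = $14,313.60
Monthly = $14,313.60 / 12 = $1,192.80
Cushion = 2 × $1,192.80 = $2,385.60
Excess over cushion: $2,663.57 − $2,385.60 = $277.97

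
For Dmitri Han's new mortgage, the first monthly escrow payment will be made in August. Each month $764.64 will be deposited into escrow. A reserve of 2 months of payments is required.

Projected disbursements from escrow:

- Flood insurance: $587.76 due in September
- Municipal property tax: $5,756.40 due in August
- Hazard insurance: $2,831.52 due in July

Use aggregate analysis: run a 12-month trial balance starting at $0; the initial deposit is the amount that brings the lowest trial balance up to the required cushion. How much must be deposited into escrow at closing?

Cushion = 2 × $764.64 = $1,529.28
Trial balance (start $0, +$764.64 each month, − disbursements):
  Aug: +$764.64 − $5,756.40 → -$4,991.76
  Sep: +$764.64 − $587.76 → -$4,814.88
  Oct: +$764.64 → -$4,050.24
  Nov: +$764.64 → -$3,285.60
  Dec: +$764.64 → -$2,520.96
  Jan: +$764.64 → -$1,756.32
  Feb: +$764.64 → -$991.68
  Mar: +$764.64 → -$227.04
  Apr: +$764.64 → $537.60
  May: +$764.64 → $1,302.24
  Jun: +$764.64 → $2,066.88
  Jul: +$764.64 − $2,831.52 → $0.00
Lowest trial balance = -$4,991.76 (Aug)
Initial deposit = cushion − low point = $1,529.28 − (-$4,991.76) = $6,521.04

$6,521.04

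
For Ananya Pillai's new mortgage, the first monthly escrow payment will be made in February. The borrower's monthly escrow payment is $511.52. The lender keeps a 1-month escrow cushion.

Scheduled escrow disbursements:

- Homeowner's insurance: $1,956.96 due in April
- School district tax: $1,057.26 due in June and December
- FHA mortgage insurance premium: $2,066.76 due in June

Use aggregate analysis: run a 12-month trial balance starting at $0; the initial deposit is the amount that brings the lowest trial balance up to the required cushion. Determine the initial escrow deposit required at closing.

Cushion = 1 × $511.52 = $511.52
Trial balance (start $0, +$511.52 each month, − disbursements):
  Feb: +$511.52 → $511.52
  Mar: +$511.52 → $1,023.04
  Apr: +$511.52 − $1,956.96 → -$422.40
  May: +$511.52 → $89.12
  Jun: +$511.52 − $3,124.02 → -$2,523.38
  Jul: +$511.52 → -$2,011.86
  Aug: +$511.52 → -$1,500.34
  Sep: +$511.52 → -$988.82
  Oct: +$511.52 → -$477.30
  Nov: +$511.52 → $34.22
  Dec: +$511.52 − $1,057.26 → -$511.52
  Jan: +$511.52 → $0.00
Lowest trial balance = -$2,523.38 (Jun)
Initial deposit = cushion − low point = $511.52 − (-$2,523.38) = $3,034.90

$3,034.90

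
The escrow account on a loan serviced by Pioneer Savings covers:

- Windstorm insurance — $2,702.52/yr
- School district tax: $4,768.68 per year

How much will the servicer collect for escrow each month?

Windstorm insurance: $2,702.52/yr
School district tax: $4,768.68/yr
Total per year = $2,702.52 + $4,768.68 = $7,471.20
Monthly escrow = $7,471.20 / 12 = $622.60

$622.60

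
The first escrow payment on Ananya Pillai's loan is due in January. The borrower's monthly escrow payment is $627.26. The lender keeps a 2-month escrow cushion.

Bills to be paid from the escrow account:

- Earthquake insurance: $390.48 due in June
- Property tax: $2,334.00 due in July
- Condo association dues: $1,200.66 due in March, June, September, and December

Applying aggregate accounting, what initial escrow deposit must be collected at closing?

$1,989.50

Cushion = 2 × $627.26 = $1,254.52
Trial balance (start $0, +$627.26 each month, − disbursements):
  Jan: +$627.26 → $627.26
  Feb: +$627.26 → $1,254.52
  Mar: +$627.26 − $1,200.66 → $681.12
  Apr: +$627.26 → $1,308.38
  May: +$627.26 → $1,935.64
  Jun: +$627.26 − $1,591.14 → $971.76
  Jul: +$627.26 − $2,334.00 → -$734.98
  Aug: +$627.26 → -$107.72
  Sep: +$627.26 − $1,200.66 → -$681.12
  Oct: +$627.26 → -$53.86
  Nov: +$627.26 → $573.40
  Dec: +$627.26 − $1,200.66 → $0.00
Lowest trial balance = -$734.98 (Jul)
Initial deposit = cushion − low point = $1,254.52 − (-$734.98) = $1,989.50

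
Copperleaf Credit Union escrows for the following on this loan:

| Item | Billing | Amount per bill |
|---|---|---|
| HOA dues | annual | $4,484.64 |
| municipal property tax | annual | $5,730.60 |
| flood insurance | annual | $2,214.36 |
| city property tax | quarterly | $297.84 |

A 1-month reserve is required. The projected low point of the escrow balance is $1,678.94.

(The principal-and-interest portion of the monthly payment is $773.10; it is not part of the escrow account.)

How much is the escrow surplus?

HOA dues = $4,484.64/yr
Municipal property tax = $5,730.60/yr
Flood insurance = $2,214.36/yr
City property tax = $297.84 × 4 = $1,191.36/yr
Combined annual = $13,620.96
Per month = $13,620.96 ÷ 12 = $1,135.08
Required cushion = 1 × $1,135.08 = $1,135.08
Surplus = $1,678.94 − $1,135.08 = $543.86

$543.86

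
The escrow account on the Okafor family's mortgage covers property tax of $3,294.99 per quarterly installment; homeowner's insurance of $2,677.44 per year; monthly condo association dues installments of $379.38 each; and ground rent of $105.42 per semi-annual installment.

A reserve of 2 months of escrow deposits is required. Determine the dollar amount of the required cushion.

Property tax: $3,294.99 × 4 = $13,179.96 per year
Homeowner's insurance: $2,677.44 per year
Condo association dues: $379.38 × 12 = $4,552.56 per year
Ground rent: $105.42 × 2 = $210.84 per year
Annual escrow total = $13,179.96 + $2,677.44 + $4,552.56 + $210.84 = $20,620.80
Monthly = $20,620.80 ÷ 12 = $1,718.40
Reserve = 2 × $1,718.40 = $3,436.80

$3,436.80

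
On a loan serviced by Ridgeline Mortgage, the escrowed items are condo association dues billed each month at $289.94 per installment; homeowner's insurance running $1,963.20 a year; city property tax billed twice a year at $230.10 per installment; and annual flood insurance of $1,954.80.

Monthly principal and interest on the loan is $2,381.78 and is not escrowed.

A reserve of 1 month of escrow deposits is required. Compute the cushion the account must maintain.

$654.79

Condo association dues: $289.94 × 12 = $3,479.28 annually
Homeowner's insurance: $1,963.20 annually
City property tax: $230.10 × 2 = $460.20 annually
Flood insurance: $1,954.80 annually
Total annual escrow = $3,479.28 + $1,963.20 + $460.20 + $1,954.80 = $7,857.48
Base monthly escrow = $7,857.48 / 12 = $654.79
Cushion = 1 × $654.79 = $654.79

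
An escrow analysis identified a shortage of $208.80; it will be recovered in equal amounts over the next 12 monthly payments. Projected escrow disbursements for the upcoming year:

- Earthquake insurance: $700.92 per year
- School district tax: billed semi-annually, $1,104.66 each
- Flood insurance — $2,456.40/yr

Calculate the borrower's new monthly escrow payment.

Earthquake insurance = $700.92/yr
School district tax = $1,104.66 × 2 = $2,209.32/yr
Flood insurance = $2,456.40/yr
Total annual escrow = $700.92 + $2,209.32 + $2,456.40 = $5,366.64
Base monthly escrow = $5,366.64 ÷ 12 = $447.22
Shortage per month = $208.80 / 12 = $17.40
Adjusted monthly = $447.22 + $17.40 = $464.62

$464.62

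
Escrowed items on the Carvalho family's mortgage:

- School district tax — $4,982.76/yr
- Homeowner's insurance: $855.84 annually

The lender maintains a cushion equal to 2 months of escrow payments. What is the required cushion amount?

School district tax = $4,982.76
Homeowner's insurance = $855.84
Total annual escrow = $5,838.60
Monthly = $5,838.60 ÷ 12 = $486.55
Reserve = 2 × $486.55 = $973.10

$973.10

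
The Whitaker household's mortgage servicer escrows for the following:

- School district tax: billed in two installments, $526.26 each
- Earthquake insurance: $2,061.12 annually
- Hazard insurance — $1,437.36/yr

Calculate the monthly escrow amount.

School district tax: $526.26 × 2 = $1,052.52 annually
Earthquake insurance: $2,061.12 annually
Hazard insurance: $1,437.36 annually
Yearly total = $4,551.00
Per month = $4,551.00 / 12 = $379.25

$379.25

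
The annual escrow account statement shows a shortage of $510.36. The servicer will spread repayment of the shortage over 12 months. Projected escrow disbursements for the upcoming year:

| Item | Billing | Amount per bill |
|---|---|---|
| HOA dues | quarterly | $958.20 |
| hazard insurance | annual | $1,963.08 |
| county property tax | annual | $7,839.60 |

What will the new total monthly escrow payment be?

$1,178.82

HOA dues = $958.20 × 4 = $3,832.80
Hazard insurance = $1,963.08
County property tax = $7,839.60
Annual escrow total = $13,635.48
Per month = $13,635.48 ÷ 12 = $1,136.29
Monthly shortage recovery: $510.36 / 12 = $42.53
New monthly escrow = $1,136.29 + $42.53 = $1,178.82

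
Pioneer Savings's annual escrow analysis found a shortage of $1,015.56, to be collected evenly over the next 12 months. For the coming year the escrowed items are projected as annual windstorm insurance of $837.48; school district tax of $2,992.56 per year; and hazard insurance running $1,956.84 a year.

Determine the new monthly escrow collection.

Windstorm insurance — $837.48 annually
School district tax — $2,992.56 annually
Hazard insurance — $1,956.84 annually
Total per year = $837.48 + $2,992.56 + $1,956.84 = $5,786.88
Monthly escrow = $5,786.88 / 12 = $482.24
Shortage spread = $1,015.56 / 12 = $84.63/mo
New monthly escrow = $482.24 + $84.63 = $566.87

$566.87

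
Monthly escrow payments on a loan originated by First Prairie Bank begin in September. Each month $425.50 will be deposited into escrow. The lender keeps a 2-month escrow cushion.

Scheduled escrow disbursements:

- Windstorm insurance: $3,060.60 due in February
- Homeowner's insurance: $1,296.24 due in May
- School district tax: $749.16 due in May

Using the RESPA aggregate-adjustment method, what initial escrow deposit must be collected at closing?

$2,127.50

Cushion = 2 × $425.50 = $851.00
Trial balance (start $0, +$425.50 each month, − disbursements):
  Sep: +$425.50 → $425.50
  Oct: +$425.50 → $851.00
  Nov: +$425.50 → $1,276.50
  Dec: +$425.50 → $1,702.00
  Jan: +$425.50 → $2,127.50
  Feb: +$425.50 − $3,060.60 → -$507.60
  Mar: +$425.50 → -$82.10
  Apr: +$425.50 → $343.40
  May: +$425.50 − $2,045.40 → -$1,276.50
  Jun: +$425.50 → -$851.00
  Jul: +$425.50 → -$425.50
  Aug: +$425.50 → $0.00
Lowest trial balance = -$1,276.50 (May)
Initial deposit = cushion − low point = $851.00 − (-$1,276.50) = $2,127.50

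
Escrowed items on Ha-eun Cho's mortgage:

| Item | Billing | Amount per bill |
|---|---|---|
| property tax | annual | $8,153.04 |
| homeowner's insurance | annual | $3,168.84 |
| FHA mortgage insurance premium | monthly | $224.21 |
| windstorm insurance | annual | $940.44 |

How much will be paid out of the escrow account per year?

Property tax: $8,153.04/yr
Homeowner's insurance: $3,168.84/yr
FHA mortgage insurance premium: $224.21 × 12 = $2,690.52/yr
Windstorm insurance: $940.44/yr
Yearly total = $14,952.84

$14,952.84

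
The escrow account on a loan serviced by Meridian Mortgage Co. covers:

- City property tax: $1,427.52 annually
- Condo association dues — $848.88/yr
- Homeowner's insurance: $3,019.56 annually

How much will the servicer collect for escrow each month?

$441.33

City property tax: $1,427.52 annually
Condo association dues: $848.88 annually
Homeowner's insurance: $3,019.56 annually
Yearly total = $5,295.96
Monthly = $5,295.96 ÷ 12 = $441.33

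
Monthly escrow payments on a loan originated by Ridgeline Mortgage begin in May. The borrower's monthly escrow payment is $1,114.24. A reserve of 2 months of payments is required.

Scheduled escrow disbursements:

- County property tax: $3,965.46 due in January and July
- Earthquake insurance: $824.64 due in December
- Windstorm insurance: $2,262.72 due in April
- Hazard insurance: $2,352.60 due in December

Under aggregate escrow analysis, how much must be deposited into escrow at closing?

Cushion = 2 × $1,114.24 = $2,228.48
Trial balance (start $0, +$1,114.24 each month, − disbursements):
  May: +$1,114.24 → $1,114.24
  Jun: +$1,114.24 → $2,228.48
  Jul: +$1,114.24 − $3,965.46 → -$622.74
  Aug: +$1,114.24 → $491.50
  Sep: +$1,114.24 → $1,605.74
  Oct: +$1,114.24 → $2,719.98
  Nov: +$1,114.24 → $3,834.22
  Dec: +$1,114.24 − $3,177.24 → $1,771.22
  Jan: +$1,114.24 − $3,965.46 → -$1,080.00
  Feb: +$1,114.24 → $34.24
  Mar: +$1,114.24 → $1,148.48
  Apr: +$1,114.24 − $2,262.72 → $0.00
Lowest trial balance = -$1,080.00 (Jan)
Initial deposit = cushion − low point = $2,228.48 − (-$1,080.00) = $3,308.48

$3,308.48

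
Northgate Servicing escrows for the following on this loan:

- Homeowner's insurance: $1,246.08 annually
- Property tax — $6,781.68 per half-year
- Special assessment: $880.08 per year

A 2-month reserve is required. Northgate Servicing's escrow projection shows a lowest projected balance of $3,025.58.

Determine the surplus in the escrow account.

Homeowner's insurance — $1,246.08 annually
Property tax — $6,781.68 × 2 = $13,563.36 annually
Special assessment — $880.08 annually
Total annual escrow = $1,246.08 + $13,563.36 + $880.08 = $15,689.52
Monthly escrow = $15,689.52 / 12 = $1,307.46
Required cushion = 2 × $1,307.46 = $2,614.92
Surplus = $3,025.58 − $2,614.92 = $410.66

$410.66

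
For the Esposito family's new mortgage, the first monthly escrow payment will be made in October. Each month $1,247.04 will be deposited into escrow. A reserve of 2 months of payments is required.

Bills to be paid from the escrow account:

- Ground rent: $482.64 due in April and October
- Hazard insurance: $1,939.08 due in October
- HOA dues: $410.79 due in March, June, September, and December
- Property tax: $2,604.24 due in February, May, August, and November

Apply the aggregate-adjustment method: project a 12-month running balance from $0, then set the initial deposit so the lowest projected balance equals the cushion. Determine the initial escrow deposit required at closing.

Cushion = 2 × $1,247.04 = $2,494.08
Trial balance (start $0, +$1,247.04 each month, − disbursements):
  Oct: +$1,247.04 − $2,421.72 → -$1,174.68
  Nov: +$1,247.04 − $2,604.24 → -$2,531.88
  Dec: +$1,247.04 − $410.79 → -$1,695.63
  Jan: +$1,247.04 → -$448.59
  Feb: +$1,247.04 − $2,604.24 → -$1,805.79
  Mar: +$1,247.04 − $410.79 → -$969.54
  Apr: +$1,247.04 − $482.64 → -$205.14
  May: +$1,247.04 − $2,604.24 → -$1,562.34
  Jun: +$1,247.04 − $410.79 → -$726.09
  Jul: +$1,247.04 → $520.95
  Aug: +$1,247.04 − $2,604.24 → -$836.25
  Sep: +$1,247.04 − $410.79 → $0.00
Lowest trial balance = -$2,531.88 (Nov)
Initial deposit = cushion − low point = $2,494.08 − (-$2,531.88) = $5,025.96

$5,025.96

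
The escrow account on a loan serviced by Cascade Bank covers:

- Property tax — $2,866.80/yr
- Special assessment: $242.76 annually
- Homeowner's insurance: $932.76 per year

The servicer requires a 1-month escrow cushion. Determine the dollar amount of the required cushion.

$336.86

Property tax: $2,866.80 annually
Special assessment: $242.76 annually
Homeowner's insurance: $932.76 annually
Total per year = $4,042.32
Monthly = $4,042.32 / 12 = $336.86
Cushion = 1 × $336.86 = $336.86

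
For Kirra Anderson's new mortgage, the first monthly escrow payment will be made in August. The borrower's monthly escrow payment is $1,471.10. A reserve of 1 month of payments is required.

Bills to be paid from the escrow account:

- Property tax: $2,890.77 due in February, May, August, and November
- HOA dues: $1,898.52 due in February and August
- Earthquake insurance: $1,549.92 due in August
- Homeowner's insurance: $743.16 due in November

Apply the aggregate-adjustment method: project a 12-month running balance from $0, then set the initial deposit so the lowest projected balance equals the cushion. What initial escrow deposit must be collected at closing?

$6,339.21

Cushion = 1 × $1,471.10 = $1,471.10
Trial balance (start $0, +$1,471.10 each month, − disbursements):
  Aug: +$1,471.10 − $6,339.21 → -$4,868.11
  Sep: +$1,471.10 → -$3,397.01
  Oct: +$1,471.10 → -$1,925.91
  Nov: +$1,471.10 − $3,633.93 → -$4,088.74
  Dec: +$1,471.10 → -$2,617.64
  Jan: +$1,471.10 → -$1,146.54
  Feb: +$1,471.10 − $4,789.29 → -$4,464.73
  Mar: +$1,471.10 → -$2,993.63
  Apr: +$1,471.10 → -$1,522.53
  May: +$1,471.10 − $2,890.77 → -$2,942.20
  Jun: +$1,471.10 → -$1,471.10
  Jul: +$1,471.10 → $0.00
Lowest trial balance = -$4,868.11 (Aug)
Initial deposit = cushion − low point = $1,471.10 − (-$4,868.11) = $6,339.21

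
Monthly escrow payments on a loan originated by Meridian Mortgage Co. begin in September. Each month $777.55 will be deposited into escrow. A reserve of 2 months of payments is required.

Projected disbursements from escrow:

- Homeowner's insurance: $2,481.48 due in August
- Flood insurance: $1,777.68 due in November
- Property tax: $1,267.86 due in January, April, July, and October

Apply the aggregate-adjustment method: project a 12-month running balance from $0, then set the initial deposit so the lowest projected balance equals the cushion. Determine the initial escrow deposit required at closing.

Cushion = 2 × $777.55 = $1,555.10
Trial balance (start $0, +$777.55 each month, − disbursements):
  Sep: +$777.55 → $777.55
  Oct: +$777.55 − $1,267.86 → $287.24
  Nov: +$777.55 − $1,777.68 → -$712.89
  Dec: +$777.55 → $64.66
  Jan: +$777.55 − $1,267.86 → -$425.65
  Feb: +$777.55 → $351.90
  Mar: +$777.55 → $1,129.45
  Apr: +$777.55 − $1,267.86 → $639.14
  May: +$777.55 → $1,416.69
  Jun: +$777.55 → $2,194.24
  Jul: +$777.55 − $1,267.86 → $1,703.93
  Aug: +$777.55 − $2,481.48 → $0.00
Lowest trial balance = -$712.89 (Nov)
Initial deposit = cushion − low point = $1,555.10 − (-$712.89) = $2,267.99

$2,267.99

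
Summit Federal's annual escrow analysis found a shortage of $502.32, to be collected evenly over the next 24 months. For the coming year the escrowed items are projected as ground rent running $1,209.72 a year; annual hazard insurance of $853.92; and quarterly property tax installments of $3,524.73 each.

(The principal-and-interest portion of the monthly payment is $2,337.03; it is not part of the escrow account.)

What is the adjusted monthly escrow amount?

Ground rent — $1,209.72 per year
Hazard insurance — $853.92 per year
Property tax — $3,524.73 × 4 = $14,098.92 per year
Total annual escrow = $1,209.72 + $853.92 + $14,098.92 = $16,162.56
Per month = $16,162.56 / 12 = $1,346.88
Monthly shortage recovery: $502.32 ÷ 24 = $20.93
Adjusted monthly = $1,346.88 + $20.93 = $1,367.81

$1,367.81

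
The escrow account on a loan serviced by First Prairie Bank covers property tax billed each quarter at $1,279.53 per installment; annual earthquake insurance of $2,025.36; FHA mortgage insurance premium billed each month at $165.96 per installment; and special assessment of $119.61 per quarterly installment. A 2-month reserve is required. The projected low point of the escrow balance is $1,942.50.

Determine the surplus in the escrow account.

Property tax — $1,279.53 × 4 = $5,118.12 annually
Earthquake insurance — $2,025.36 annually
FHA mortgage insurance premium — $165.96 × 12 = $1,991.52 annually
Special assessment — $119.61 × 4 = $478.44 annually
Total annual escrow = $9,613.44
Per month = $9,613.44 / 12 = $801.12
Cushion = 2 × $801.12 = $1,602.24
Excess over cushion: $1,942.50 − $1,602.24 = $340.26

$340.26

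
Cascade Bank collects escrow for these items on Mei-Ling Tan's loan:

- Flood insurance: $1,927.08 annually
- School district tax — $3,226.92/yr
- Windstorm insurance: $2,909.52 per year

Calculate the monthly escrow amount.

Flood insurance = $1,927.08 annually
School district tax = $3,226.92 annually
Windstorm insurance = $2,909.52 annually
Total per year = $8,063.52
Per month = $8,063.52 / 12 = $671.96

$671.96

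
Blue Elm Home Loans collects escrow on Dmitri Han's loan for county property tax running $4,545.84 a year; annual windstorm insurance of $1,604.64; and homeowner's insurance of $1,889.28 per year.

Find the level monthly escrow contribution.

$669.98

County property tax = $4,545.84 annually
Windstorm insurance = $1,604.64 annually
Homeowner's insurance = $1,889.28 annually
Yearly total = $4,545.84 + $1,604.64 + $1,889.28 = $8,039.76
Monthly = $8,039.76 ÷ 12 = $669.98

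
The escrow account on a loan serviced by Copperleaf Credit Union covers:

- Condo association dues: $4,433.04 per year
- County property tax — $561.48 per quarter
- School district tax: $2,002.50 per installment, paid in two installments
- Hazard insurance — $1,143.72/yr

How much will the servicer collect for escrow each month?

Condo association dues = $4,433.04 per year
County property tax = $561.48 × 4 = $2,245.92 per year
School district tax = $2,002.50 × 2 = $4,005.00 per year
Hazard insurance = $1,143.72 per year
Annual escrow total = $11,827.68
Monthly = $11,827.68 / 12 = $985.64

$985.64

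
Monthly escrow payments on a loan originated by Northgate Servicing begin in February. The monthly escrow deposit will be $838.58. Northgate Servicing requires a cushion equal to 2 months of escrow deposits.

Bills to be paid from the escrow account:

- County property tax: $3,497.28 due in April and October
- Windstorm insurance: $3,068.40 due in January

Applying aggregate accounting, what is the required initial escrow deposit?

Cushion = 2 × $838.58 = $1,677.16
Trial balance (start $0, +$838.58 each month, − disbursements):
  Feb: +$838.58 → $838.58
  Mar: +$838.58 → $1,677.16
  Apr: +$838.58 − $3,497.28 → -$981.54
  May: +$838.58 → -$142.96
  Jun: +$838.58 → $695.62
  Jul: +$838.58 → $1,534.20
  Aug: +$838.58 → $2,372.78
  Sep: +$838.58 → $3,211.36
  Oct: +$838.58 − $3,497.28 → $552.66
  Nov: +$838.58 → $1,391.24
  Dec: +$838.58 → $2,229.82
  Jan: +$838.58 − $3,068.40 → $0.00
Lowest trial balance = -$981.54 (Apr)
Initial deposit = cushion − low point = $1,677.16 − (-$981.54) = $2,658.70

$2,658.70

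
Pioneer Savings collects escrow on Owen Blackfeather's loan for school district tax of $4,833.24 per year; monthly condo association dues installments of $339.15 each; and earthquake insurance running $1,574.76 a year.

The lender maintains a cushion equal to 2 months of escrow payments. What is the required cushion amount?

$1,746.30

School district tax = $4,833.24/yr
Condo association dues = $339.15 × 12 = $4,069.80/yr
Earthquake insurance = $1,574.76/yr
Yearly total = $4,833.24 + $4,069.80 + $1,574.76 = $10,477.80
Monthly = $10,477.80 / 12 = $873.15
Reserve = 2 × $873.15 = $1,746.30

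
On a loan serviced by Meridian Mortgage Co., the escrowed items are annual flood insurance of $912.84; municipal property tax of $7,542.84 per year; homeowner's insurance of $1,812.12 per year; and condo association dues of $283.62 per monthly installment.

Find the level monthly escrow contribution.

Flood insurance = $912.84/yr
Municipal property tax = $7,542.84/yr
Homeowner's insurance = $1,812.12/yr
Condo association dues = $283.62 × 12 = $3,403.44/yr
Total annual escrow = $912.84 + $7,542.84 + $1,812.12 + $3,403.44 = $13,671.24
Monthly = $13,671.24 / 12 = $1,139.27

$1,139.27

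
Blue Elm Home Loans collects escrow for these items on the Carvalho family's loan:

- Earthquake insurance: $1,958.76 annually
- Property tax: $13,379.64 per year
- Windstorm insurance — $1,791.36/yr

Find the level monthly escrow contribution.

Earthquake insurance = $1,958.76
Property tax = $13,379.64
Windstorm insurance = $1,791.36
Yearly total = $1,958.76 + $13,379.64 + $1,791.36 = $17,129.76
Per month = $17,129.76 / 12 = $1,427.48

$1,427.48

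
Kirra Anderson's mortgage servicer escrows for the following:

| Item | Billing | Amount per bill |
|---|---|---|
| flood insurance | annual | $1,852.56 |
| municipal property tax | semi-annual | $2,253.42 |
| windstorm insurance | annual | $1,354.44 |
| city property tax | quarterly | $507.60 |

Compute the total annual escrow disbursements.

$9,744.24

Flood insurance = $1,852.56/yr
Municipal property tax = $2,253.42 × 2 = $4,506.84/yr
Windstorm insurance = $1,354.44/yr
City property tax = $507.60 × 4 = $2,030.40/yr
Annual escrow total = $9,744.24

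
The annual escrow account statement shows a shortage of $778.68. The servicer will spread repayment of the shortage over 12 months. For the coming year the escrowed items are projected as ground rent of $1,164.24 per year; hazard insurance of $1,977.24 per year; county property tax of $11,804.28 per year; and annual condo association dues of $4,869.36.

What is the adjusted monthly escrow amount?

$1,716.15

Ground rent = $1,164.24 per year
Hazard insurance = $1,977.24 per year
County property tax = $11,804.28 per year
Condo association dues = $4,869.36 per year
Annual escrow total = $1,164.24 + $1,977.24 + $11,804.28 + $4,869.36 = $19,815.12
Monthly = $19,815.12 ÷ 12 = $1,651.26
Shortage per month = $778.68 ÷ 12 = $64.89
Adjusted monthly = $1,651.26 + $64.89 = $1,716.15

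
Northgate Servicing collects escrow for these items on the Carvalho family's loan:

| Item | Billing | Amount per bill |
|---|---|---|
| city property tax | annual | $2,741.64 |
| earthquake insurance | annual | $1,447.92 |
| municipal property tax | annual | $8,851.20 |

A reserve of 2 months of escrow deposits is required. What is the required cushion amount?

City property tax — $2,741.64 annually
Earthquake insurance — $1,447.92 annually
Municipal property tax — $8,851.20 annually
Annual escrow total = $2,741.64 + $1,447.92 + $8,851.20 = $13,040.76
Per month = $13,040.76 ÷ 12 = $1,086.73
Required cushion = 2 × $1,086.73 = $2,173.46

$2,173.46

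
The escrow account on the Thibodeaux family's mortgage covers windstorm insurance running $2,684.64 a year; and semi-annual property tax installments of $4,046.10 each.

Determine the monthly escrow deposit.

Windstorm insurance = $2,684.64 per year
Property tax = $4,046.10 × 2 = $8,092.20 per year
Combined annual = $2,684.64 + $8,092.20 = $10,776.84
Monthly = $10,776.84 / 12 = $898.07

$898.07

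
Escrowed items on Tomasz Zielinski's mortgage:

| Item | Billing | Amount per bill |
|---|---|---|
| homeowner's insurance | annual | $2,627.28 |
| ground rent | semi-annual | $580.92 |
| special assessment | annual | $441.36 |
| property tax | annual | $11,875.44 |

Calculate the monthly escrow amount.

$1,342.16

Homeowner's insurance — $2,627.28 annually
Ground rent — $580.92 × 2 = $1,161.84 annually
Special assessment — $441.36 annually
Property tax — $11,875.44 annually
Annual escrow total = $2,627.28 + $1,161.84 + $441.36 + $11,875.44 = $16,105.92
Monthly escrow = $16,105.92 ÷ 12 = $1,342.16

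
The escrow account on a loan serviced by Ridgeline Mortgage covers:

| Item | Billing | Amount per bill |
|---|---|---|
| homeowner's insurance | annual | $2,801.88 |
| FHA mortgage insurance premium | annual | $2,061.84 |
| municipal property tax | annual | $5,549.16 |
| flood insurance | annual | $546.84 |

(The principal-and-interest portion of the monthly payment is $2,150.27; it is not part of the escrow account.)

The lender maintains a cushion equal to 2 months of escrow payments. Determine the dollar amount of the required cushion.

Homeowner's insurance: $2,801.88 annually
FHA mortgage insurance premium: $2,061.84 annually
Municipal property tax: $5,549.16 annually
Flood insurance: $546.84 annually
Annual escrow total = $2,801.88 + $2,061.84 + $5,549.16 + $546.84 = $10,959.72
Monthly = $10,959.72 / 12 = $913.31
Required cushion = 2 × $913.31 = $1,826.62

$1,826.62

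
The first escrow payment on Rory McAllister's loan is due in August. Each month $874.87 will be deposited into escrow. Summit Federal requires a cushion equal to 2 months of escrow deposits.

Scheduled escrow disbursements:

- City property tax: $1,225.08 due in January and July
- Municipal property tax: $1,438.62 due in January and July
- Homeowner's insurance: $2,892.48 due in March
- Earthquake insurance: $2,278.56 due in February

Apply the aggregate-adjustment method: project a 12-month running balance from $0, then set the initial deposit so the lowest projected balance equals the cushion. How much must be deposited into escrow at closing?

Cushion = 2 × $874.87 = $1,749.74
Trial balance (start $0, +$874.87 each month, − disbursements):
  Aug: +$874.87 → $874.87
  Sep: +$874.87 → $1,749.74
  Oct: +$874.87 → $2,624.61
  Nov: +$874.87 → $3,499.48
  Dec: +$874.87 → $4,374.35
  Jan: +$874.87 − $2,663.70 → $2,585.52
  Feb: +$874.87 − $2,278.56 → $1,181.83
  Mar: +$874.87 − $2,892.48 → -$835.78
  Apr: +$874.87 → $39.09
  May: +$874.87 → $913.96
  Jun: +$874.87 → $1,788.83
  Jul: +$874.87 − $2,663.70 → $0.00
Lowest trial balance = -$835.78 (Mar)
Initial deposit = cushion − low point = $1,749.74 − (-$835.78) = $2,585.52

$2,585.52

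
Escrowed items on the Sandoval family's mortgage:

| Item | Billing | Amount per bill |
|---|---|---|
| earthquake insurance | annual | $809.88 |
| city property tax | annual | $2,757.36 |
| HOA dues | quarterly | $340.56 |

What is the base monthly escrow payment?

Earthquake insurance: $809.88/yr
City property tax: $2,757.36/yr
HOA dues: $340.56 × 4 = $1,362.24/yr
Yearly total = $809.88 + $2,757.36 + $1,362.24 = $4,929.48
Monthly escrow = $4,929.48 / 12 = $410.79

$410.79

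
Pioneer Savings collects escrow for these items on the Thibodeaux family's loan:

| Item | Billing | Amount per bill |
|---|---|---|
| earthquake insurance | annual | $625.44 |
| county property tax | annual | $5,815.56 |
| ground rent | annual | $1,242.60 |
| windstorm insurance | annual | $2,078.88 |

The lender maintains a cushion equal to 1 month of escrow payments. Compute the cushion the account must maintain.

Earthquake insurance — $625.44 per year
County property tax — $5,815.56 per year
Ground rent — $1,242.60 per year
Windstorm insurance — $2,078.88 per year
Total per year = $9,762.48
Monthly escrow = $9,762.48 ÷ 12 = $813.54
Cushion = 1 × $813.54 = $813.54

$813.54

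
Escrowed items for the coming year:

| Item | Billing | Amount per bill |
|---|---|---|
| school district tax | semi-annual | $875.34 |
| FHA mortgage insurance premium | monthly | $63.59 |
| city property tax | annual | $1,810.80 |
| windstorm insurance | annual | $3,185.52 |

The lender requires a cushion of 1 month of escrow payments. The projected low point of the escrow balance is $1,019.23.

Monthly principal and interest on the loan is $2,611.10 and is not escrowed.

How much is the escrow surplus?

$393.39

School district tax — $875.34 × 2 = $1,750.68/yr
FHA mortgage insurance premium — $63.59 × 12 = $763.08/yr
City property tax — $1,810.80/yr
Windstorm insurance — $3,185.52/yr
Total per year = $7,510.08
Per month = $7,510.08 ÷ 12 = $625.84
Cushion = 1 × $625.84 = $625.84
Surplus = $1,019.23 − $625.84 = $393.39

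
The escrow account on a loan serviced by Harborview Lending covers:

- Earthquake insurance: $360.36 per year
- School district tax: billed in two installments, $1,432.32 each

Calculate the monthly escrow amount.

Earthquake insurance: $360.36/yr
School district tax: $1,432.32 × 2 = $2,864.64/yr
Total per year = $360.36 + $2,864.64 = $3,225.00
Per month = $3,225.00 ÷ 12 = $268.75

$268.75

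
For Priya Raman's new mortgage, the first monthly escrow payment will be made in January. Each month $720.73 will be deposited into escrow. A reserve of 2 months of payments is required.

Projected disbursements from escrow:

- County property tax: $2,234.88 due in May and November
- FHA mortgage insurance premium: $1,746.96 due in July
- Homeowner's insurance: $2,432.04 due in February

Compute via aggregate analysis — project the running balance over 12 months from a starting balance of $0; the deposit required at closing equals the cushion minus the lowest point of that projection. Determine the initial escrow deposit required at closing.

$2,810.23

Cushion = 2 × $720.73 = $1,441.46
Trial balance (start $0, +$720.73 each month, − disbursements):
  Jan: +$720.73 → $720.73
  Feb: +$720.73 − $2,432.04 → -$990.58
  Mar: +$720.73 → -$269.85
  Apr: +$720.73 → $450.88
  May: +$720.73 − $2,234.88 → -$1,063.27
  Jun: +$720.73 → -$342.54
  Jul: +$720.73 − $1,746.96 → -$1,368.77
  Aug: +$720.73 → -$648.04
  Sep: +$720.73 → $72.69
  Oct: +$720.73 → $793.42
  Nov: +$720.73 − $2,234.88 → -$720.73
  Dec: +$720.73 → $0.00
Lowest trial balance = -$1,368.77 (Jul)
Initial deposit = cushion − low point = $1,441.46 − (-$1,368.77) = $2,810.23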